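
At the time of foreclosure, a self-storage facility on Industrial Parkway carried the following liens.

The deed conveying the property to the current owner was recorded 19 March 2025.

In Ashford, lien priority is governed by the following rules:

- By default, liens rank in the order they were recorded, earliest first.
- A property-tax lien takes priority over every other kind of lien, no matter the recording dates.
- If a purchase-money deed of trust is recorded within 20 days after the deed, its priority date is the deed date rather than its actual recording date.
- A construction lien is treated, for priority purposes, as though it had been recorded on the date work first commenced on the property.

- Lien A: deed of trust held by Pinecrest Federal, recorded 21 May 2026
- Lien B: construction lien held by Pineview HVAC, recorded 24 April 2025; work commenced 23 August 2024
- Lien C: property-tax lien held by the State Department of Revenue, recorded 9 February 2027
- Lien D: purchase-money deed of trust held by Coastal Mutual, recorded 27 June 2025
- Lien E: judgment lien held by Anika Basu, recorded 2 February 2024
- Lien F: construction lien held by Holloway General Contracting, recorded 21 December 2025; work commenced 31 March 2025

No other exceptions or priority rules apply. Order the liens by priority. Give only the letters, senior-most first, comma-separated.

C, E, B, F, D, A

Adjusting effective dates: B relates back to 23 August 2024 (work commenced); D was recorded 100 days after the deed — beyond 20 days — so no relation-back applies; F relates back to 31 March 2025 (work commenced).
C is a property-tax lien, so it outranks all other liens regardless of date.
The other liens, earliest effective date first: E (2 February 2024), B (23 August 2024), F (31 March 2025), D (27 June 2025), A (21 May 2026).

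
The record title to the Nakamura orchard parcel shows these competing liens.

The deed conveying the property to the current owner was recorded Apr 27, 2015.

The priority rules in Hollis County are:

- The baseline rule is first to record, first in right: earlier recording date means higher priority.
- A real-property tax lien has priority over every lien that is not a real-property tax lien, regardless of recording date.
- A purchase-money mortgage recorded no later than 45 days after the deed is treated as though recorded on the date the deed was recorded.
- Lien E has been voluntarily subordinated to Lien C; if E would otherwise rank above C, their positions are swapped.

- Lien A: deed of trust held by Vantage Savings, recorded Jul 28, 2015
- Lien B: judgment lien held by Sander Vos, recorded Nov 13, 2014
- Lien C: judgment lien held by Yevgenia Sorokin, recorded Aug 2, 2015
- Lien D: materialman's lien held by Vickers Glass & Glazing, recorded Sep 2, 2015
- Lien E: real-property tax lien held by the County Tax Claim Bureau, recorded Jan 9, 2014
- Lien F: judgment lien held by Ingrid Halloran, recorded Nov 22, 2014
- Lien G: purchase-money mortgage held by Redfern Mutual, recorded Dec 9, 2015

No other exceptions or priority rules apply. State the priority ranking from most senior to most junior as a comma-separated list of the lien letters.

Effective dates after the stated exceptions: G was recorded 226 days after the deed — beyond 45 days — so no relation-back applies.
As a real-property tax lien, E is senior to every other lien.
Remaining liens by effective date: B (Nov 13, 2014), F (Nov 22, 2014), A (Jul 28, 2015), C (Aug 2, 2015), D (Sep 2, 2015), G (Dec 9, 2015).
Because E would otherwise rank above C, the subordination swaps them.

C, B, F, A, E, D, G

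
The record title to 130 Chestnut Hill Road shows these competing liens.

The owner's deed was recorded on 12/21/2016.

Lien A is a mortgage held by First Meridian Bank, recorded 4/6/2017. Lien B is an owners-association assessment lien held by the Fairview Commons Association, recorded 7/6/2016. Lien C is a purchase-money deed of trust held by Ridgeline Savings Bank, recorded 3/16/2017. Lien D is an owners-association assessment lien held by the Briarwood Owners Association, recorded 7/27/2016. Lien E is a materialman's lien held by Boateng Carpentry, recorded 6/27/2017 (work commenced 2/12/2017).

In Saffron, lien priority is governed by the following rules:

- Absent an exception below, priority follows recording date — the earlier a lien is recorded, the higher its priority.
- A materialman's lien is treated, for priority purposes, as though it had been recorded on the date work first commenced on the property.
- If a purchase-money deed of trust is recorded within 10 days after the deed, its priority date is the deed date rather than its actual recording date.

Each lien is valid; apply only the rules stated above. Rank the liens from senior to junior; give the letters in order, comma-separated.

First, effective dates: C was recorded 85 days after the deed — beyond 10 days — so no relation-back applies; E's effective date is 2/12/2017, when work began.
Sorted by effective date: B (7/6/2016), D (7/27/2016), E (2/12/2017), C (3/16/2017), A (4/6/2017).

B, D, E, C, A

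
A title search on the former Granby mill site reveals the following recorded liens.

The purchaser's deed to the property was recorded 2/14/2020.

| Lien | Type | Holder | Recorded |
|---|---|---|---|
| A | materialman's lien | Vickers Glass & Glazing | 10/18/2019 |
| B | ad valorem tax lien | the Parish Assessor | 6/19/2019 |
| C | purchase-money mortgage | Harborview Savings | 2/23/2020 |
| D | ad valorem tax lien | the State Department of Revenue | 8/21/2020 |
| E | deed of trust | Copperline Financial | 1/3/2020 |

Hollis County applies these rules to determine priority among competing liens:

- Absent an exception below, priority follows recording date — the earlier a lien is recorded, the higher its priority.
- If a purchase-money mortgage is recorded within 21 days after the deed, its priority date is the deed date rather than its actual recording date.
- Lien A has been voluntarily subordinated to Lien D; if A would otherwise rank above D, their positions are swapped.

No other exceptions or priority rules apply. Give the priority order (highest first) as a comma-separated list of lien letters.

First, effective dates: C relates back to the deed date 2/14/2020.
Sorted by effective date: B (6/19/2019), A (10/18/2019), E (1/3/2020), C (2/14/2020), D (8/21/2020).
The subordination applies — A was senior to D — so A and D swap.

B, D, E, C, A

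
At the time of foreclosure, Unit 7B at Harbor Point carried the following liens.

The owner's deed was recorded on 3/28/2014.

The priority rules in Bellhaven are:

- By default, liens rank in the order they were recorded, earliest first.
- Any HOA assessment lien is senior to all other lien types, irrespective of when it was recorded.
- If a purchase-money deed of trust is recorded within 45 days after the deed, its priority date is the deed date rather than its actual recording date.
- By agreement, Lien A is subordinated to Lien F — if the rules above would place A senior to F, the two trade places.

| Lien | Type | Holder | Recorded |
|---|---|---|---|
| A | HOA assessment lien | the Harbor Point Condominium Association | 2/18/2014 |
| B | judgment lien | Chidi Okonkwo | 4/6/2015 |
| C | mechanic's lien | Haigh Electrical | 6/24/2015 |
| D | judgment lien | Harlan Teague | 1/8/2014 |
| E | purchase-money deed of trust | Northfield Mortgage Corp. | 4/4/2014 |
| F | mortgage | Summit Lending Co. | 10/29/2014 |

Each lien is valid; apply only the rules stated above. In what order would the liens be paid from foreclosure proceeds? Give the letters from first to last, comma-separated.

Effective dates: E was recorded within the 45-day window, so its effective date is the deed date 3/28/2014.
A, as an HOA assessment lien, has superpriority and ranks first.
Remaining liens by effective date: D (1/8/2014), E (3/28/2014), F (10/29/2014), B (4/6/2015), C (6/24/2015).
The subordination applies — A was senior to F — so A and F swap.

F, D, E, A, B, C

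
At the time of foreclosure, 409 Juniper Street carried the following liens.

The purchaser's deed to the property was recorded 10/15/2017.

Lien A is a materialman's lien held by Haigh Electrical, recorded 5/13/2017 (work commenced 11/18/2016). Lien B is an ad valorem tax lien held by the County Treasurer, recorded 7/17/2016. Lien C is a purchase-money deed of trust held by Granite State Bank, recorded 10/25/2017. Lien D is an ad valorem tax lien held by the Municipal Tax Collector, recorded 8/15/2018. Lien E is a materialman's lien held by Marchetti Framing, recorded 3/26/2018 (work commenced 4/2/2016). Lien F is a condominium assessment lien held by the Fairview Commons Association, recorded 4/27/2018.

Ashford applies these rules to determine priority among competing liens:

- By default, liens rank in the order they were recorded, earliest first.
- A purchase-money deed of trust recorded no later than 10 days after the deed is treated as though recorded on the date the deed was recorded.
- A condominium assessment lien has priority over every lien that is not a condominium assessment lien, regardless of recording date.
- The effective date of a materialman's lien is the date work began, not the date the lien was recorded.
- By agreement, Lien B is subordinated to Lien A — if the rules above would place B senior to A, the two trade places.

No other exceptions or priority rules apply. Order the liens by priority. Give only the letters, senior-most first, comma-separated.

F, E, A, B, C, D

Effective dates after the stated exceptions: A is treated as recorded 11/18/2016, the work-commencement date; C's effective date is the deed date, 10/15/2017; E is treated as recorded 4/2/2016, the work-commencement date.
F is a condominium assessment lien, so it outranks all other liens regardless of date.
Ordering the rest by effective date: E (4/2/2016), B (7/17/2016), A (11/18/2016), C (10/15/2017), D (8/15/2018).
B is senior to A before the subordination, so the two trade places.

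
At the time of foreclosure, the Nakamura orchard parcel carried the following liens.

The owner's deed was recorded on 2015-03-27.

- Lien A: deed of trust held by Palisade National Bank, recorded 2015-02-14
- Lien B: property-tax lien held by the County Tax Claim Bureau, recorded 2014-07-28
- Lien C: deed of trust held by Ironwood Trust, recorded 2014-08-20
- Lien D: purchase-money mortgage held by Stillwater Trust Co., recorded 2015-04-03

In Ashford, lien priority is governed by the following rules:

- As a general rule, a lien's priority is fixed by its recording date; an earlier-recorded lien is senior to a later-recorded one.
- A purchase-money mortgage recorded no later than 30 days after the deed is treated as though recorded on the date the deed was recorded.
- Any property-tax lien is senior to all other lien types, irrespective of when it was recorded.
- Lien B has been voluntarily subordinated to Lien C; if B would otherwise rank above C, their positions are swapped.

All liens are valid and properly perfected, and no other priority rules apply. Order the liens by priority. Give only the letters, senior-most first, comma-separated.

C, B, A, D

Adjusting effective dates: D relates back to the deed date 2015-03-27.
B is a property-tax lien and takes priority over every other lien.
Remaining liens by effective date: C (2014-08-20), A (2015-02-14), D (2015-03-27).
B is senior to C before the subordination, so the two trade places.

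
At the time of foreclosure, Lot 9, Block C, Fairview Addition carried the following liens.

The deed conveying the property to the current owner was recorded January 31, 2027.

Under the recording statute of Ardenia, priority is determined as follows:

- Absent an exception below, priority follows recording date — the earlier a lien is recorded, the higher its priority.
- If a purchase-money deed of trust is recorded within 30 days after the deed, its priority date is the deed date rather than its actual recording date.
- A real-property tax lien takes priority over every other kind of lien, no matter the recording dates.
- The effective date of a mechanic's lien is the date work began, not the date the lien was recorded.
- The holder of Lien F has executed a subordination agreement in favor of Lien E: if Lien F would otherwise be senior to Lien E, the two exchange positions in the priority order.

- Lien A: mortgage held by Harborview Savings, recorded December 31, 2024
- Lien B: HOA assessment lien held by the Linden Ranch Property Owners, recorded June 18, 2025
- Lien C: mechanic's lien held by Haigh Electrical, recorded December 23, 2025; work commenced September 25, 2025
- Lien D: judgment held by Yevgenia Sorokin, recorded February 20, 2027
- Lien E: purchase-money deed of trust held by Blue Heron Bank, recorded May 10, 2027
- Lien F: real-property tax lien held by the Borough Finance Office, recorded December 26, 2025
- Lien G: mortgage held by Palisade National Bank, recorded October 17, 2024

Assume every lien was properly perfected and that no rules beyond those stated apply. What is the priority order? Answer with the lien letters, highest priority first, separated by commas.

Effective dates after the stated exceptions: C is treated as recorded September 25, 2025, the work-commencement date; E was recorded 99 days after the deed — beyond 30 days — so no relation-back applies.
F is a real-property tax lien, so it outranks all other liens regardless of date.
The other liens, earliest effective date first: G (October 17, 2024), A (December 31, 2024), B (June 18, 2025), C (September 25, 2025), D (February 20, 2027), E (May 10, 2027).
F would otherwise be senior to E, so under the subordination agreement F and E exchange positions.

E, G, A, B, C, D, F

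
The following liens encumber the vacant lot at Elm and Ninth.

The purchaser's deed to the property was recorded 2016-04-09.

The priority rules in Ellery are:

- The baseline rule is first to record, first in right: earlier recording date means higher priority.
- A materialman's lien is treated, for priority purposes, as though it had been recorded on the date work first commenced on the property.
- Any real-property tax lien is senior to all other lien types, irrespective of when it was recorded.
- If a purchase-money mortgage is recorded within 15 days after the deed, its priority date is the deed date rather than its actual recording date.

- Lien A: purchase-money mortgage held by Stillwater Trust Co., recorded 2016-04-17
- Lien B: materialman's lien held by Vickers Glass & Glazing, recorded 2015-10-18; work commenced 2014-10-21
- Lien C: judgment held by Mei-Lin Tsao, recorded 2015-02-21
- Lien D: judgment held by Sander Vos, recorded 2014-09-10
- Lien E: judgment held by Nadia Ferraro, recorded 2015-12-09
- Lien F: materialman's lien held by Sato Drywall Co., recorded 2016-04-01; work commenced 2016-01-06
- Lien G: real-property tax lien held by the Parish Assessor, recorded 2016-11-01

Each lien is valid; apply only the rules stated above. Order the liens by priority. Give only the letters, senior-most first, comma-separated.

Effective dates: A's effective date is the deed date, 2016-04-09; B's effective date is 2014-10-21, when work began; F's effective date is 2016-01-06, when work began.
As a real-property tax lien, G is senior to every other lien.
The other liens, earliest effective date first: D (2014-09-10), B (2014-10-21), C (2015-02-21), E (2015-12-09), F (2016-01-06), A (2016-04-09).

G, D, B, C, E, F, A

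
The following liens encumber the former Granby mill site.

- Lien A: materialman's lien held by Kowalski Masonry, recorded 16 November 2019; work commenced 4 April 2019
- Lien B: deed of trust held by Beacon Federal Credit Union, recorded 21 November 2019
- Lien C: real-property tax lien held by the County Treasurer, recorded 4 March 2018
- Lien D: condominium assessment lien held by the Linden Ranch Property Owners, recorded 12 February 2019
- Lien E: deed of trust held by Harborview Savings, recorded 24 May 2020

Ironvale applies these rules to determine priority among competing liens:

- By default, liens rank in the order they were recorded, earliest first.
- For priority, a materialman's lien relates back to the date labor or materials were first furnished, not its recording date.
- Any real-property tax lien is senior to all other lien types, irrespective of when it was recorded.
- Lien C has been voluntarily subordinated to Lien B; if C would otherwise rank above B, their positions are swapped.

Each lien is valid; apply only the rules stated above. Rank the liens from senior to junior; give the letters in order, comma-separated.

B, D, A, C, E

First, effective dates: A's effective date is 4 April 2019, when work began.
C is a real-property tax lien and takes priority over every other lien.
Remaining liens by effective date: D (12 February 2019), A (4 April 2019), B (21 November 2019), E (24 May 2020).
C would otherwise be senior to B, so under the subordination agreement C and B exchange positions.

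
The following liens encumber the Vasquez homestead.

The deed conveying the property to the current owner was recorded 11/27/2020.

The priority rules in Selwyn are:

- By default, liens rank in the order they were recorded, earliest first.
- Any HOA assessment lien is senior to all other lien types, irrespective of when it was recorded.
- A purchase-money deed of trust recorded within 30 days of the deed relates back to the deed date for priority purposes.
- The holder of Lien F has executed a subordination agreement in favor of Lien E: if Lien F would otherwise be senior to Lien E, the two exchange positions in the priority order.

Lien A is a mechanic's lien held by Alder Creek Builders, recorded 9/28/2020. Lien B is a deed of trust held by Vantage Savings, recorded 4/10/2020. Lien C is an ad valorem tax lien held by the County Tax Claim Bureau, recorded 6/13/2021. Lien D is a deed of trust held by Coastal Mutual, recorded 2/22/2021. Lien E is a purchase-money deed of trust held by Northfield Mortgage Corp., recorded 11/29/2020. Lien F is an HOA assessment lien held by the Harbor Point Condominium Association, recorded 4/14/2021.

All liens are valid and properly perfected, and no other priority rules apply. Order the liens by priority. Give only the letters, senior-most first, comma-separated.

E, B, A, F, D, C

First, effective dates: E relates back to the deed date 11/27/2020.
F is an HOA assessment lien, so it outranks all other liens regardless of date.
Among the remaining liens, by effective date: B (4/10/2020), A (9/28/2020), E (11/27/2020), D (2/22/2021), C (6/13/2021).
The subordination applies — F was senior to E — so F and E swap.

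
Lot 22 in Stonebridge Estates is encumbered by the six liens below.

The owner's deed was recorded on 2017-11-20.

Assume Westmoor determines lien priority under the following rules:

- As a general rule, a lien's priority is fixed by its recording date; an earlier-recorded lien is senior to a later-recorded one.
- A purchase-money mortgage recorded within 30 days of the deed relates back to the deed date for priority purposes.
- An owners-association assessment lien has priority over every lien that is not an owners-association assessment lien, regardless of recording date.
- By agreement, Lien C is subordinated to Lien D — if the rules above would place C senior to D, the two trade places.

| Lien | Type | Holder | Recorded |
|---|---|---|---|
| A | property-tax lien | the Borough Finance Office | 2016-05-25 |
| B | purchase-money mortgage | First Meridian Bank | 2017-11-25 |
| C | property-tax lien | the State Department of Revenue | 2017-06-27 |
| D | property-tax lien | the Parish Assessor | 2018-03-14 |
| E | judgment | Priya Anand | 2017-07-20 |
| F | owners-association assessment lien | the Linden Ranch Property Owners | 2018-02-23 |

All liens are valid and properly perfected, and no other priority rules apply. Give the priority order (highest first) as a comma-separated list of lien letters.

First, effective dates: B's effective date is the deed date, 2017-11-20.
F, as an owners-association assessment lien, has superpriority and ranks first.
The other liens, earliest effective date first: A (2016-05-25), C (2017-06-27), E (2017-07-20), B (2017-11-20), D (2018-03-14).
C is senior to D before the subordination, so the two trade places.

F, A, D, E, B, C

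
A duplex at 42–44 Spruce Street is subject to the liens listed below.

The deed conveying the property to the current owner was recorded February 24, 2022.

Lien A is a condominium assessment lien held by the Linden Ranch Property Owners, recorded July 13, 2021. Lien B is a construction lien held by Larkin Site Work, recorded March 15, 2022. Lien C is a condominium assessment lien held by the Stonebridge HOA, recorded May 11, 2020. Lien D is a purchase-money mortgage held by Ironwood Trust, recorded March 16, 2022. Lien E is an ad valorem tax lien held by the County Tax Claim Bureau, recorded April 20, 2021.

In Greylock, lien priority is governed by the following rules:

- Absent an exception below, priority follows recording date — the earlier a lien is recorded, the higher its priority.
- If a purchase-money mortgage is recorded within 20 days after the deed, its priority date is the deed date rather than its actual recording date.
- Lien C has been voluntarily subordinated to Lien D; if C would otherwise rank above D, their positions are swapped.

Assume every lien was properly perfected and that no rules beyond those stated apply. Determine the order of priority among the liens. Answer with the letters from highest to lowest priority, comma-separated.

D, E, A, C, B

Adjusting effective dates: D's effective date is the deed date, February 24, 2022.
Ordering by effective date: C (May 11, 2020), E (April 20, 2021), A (July 13, 2021), D (February 24, 2022), B (March 15, 2022).
C is senior to D before the subordination, so the two trade places.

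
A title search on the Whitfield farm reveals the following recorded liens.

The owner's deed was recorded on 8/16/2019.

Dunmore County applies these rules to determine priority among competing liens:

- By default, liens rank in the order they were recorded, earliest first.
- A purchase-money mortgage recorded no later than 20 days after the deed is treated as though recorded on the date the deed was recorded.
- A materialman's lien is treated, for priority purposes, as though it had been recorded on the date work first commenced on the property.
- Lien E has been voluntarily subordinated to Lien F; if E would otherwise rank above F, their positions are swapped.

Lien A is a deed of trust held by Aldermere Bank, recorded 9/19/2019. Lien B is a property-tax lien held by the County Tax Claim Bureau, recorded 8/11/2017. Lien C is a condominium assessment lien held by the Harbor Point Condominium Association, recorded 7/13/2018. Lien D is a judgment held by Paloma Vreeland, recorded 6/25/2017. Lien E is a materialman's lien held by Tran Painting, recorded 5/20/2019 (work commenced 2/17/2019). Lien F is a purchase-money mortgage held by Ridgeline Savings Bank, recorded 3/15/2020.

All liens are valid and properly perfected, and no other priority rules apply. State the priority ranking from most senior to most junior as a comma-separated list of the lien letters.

Effective dates after the stated exceptions: E relates back to 2/17/2019 (work commenced); F was recorded 212 days after the deed, outside the 20-day window, so it keeps its recording date.
Ordering by effective date: D (6/25/2017), B (8/11/2017), C (7/13/2018), E (2/17/2019), A (9/19/2019), F (3/15/2020).
E is senior to F before the subordination, so the two trade places.

D, B, C, F, A, E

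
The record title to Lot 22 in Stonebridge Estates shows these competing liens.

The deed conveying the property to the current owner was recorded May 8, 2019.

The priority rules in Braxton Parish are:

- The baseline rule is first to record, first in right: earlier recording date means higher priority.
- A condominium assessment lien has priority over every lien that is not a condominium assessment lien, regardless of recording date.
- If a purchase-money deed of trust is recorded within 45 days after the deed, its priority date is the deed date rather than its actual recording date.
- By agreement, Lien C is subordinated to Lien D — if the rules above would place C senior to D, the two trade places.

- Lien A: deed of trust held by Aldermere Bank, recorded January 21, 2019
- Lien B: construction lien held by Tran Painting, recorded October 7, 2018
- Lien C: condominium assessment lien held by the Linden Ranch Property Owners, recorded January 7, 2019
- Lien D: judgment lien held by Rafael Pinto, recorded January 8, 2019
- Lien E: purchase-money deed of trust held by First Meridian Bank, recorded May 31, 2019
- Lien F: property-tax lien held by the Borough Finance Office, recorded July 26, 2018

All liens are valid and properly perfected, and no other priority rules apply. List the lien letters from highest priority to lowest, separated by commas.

Effective dates after the stated exceptions: E was recorded within the 45-day window, so its effective date is the deed date May 8, 2019.
C is a condominium assessment lien and takes priority over every other lien.
Among the remaining liens, by effective date: F (July 26, 2018), B (October 7, 2018), D (January 8, 2019), A (January 21, 2019), E (May 8, 2019).
Because C would otherwise rank above D, the subordination swaps them.

D, F, B, C, A, E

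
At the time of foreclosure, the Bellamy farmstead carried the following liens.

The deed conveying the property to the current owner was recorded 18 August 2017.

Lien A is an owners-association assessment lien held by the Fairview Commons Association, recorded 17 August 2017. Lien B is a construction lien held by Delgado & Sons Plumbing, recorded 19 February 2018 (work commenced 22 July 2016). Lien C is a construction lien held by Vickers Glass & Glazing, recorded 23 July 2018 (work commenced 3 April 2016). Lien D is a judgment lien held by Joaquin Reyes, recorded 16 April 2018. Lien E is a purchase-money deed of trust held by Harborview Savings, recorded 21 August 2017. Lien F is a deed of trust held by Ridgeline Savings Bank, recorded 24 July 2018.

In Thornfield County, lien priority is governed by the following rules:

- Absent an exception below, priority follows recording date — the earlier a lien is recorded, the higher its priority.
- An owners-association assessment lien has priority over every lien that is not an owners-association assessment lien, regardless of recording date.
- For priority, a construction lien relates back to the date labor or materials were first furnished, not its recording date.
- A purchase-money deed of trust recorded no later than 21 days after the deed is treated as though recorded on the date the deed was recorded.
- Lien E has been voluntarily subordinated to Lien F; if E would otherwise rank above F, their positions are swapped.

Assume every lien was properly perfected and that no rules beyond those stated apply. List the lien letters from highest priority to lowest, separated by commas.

Effective dates: B is treated as recorded 22 July 2016, the work-commencement date; C's effective date is 3 April 2016, when work began; E's effective date is the deed date, 18 August 2017.
A is an owners-association assessment lien and takes priority over every other lien.
Remaining liens by effective date: C (3 April 2016), B (22 July 2016), E (18 August 2017), D (16 April 2018), F (24 July 2018).
E is senior to F before the subordination, so the two trade places.

A, C, B, F, D, E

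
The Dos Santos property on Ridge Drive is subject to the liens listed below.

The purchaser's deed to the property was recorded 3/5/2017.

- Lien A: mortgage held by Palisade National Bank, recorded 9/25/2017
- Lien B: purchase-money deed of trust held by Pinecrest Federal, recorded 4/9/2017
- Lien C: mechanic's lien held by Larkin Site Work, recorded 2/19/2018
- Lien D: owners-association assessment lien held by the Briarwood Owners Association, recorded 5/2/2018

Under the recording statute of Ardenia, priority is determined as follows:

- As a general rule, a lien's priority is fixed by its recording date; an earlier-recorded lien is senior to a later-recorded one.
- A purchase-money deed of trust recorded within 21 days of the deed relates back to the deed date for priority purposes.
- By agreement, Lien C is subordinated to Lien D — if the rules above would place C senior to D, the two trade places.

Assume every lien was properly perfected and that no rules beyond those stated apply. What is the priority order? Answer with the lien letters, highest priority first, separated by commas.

First, effective dates: B was recorded 35 days after the deed — beyond 21 days — so no relation-back applies.
Sorted by effective date: B (4/9/2017), A (9/25/2017), C (2/19/2018), D (5/2/2018).
Because C would otherwise rank above D, the subordination swaps them.

B, A, D, C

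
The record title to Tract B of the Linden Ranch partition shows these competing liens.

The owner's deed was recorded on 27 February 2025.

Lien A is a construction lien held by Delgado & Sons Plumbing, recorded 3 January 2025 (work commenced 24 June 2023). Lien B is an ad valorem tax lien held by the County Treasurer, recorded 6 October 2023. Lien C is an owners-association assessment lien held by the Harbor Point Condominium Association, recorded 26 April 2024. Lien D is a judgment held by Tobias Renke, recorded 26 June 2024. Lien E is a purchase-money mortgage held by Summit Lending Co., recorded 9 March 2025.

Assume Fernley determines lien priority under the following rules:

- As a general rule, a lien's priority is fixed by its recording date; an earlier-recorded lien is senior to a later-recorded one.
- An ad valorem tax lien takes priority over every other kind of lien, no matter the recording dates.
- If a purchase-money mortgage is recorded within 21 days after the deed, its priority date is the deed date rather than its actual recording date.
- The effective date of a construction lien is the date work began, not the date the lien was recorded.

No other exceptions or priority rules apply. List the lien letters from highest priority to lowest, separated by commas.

Effective dates after the stated exceptions: A relates back to 24 June 2023 (work commenced); E relates back to the deed date 27 February 2025.
B is an ad valorem tax lien, so it outranks all other liens regardless of date.
Remaining liens by effective date: A (24 June 2023), C (26 April 2024), D (26 June 2024), E (27 February 2025).

B, A, C, D, E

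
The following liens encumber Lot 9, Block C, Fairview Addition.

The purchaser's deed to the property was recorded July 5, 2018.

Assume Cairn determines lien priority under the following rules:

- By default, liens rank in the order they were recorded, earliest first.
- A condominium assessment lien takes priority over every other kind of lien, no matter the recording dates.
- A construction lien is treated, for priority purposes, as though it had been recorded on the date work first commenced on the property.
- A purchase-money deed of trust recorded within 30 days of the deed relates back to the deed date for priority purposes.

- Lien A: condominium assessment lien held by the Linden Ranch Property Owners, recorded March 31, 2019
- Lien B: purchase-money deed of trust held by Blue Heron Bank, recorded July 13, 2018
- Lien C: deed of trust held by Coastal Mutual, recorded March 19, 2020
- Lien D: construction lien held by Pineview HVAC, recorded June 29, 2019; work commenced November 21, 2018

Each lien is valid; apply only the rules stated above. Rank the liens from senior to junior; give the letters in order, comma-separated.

Effective dates: B's effective date is the deed date, July 5, 2018; D is treated as recorded November 21, 2018, the work-commencement date.
A is a condominium assessment lien, so it outranks all other liens regardless of date.
Among the remaining liens, by effective date: B (July 5, 2018), D (November 21, 2018), C (March 19, 2020).

A, B, D, C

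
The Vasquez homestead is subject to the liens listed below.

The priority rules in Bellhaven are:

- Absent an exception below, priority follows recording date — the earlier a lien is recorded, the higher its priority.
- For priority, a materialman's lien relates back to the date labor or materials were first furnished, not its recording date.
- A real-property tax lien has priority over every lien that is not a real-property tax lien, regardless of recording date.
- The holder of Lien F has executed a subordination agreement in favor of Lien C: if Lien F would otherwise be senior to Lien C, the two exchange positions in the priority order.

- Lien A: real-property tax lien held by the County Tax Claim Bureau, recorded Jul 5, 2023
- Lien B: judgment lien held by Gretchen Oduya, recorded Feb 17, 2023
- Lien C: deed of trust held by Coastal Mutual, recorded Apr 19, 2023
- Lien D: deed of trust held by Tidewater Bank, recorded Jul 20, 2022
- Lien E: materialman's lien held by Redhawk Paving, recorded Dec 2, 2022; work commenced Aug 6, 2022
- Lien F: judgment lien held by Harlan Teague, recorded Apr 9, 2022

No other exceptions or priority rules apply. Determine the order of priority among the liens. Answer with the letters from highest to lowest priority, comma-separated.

Effective dates: E's effective date is Aug 6, 2022, when work began.
As a real-property tax lien, A is senior to every other lien.
The other liens, earliest effective date first: F (Apr 9, 2022), D (Jul 20, 2022), E (Aug 6, 2022), B (Feb 17, 2023), C (Apr 19, 2023).
F would otherwise be senior to C, so under the subordination agreement F and C exchange positions.

A, C, D, E, B, F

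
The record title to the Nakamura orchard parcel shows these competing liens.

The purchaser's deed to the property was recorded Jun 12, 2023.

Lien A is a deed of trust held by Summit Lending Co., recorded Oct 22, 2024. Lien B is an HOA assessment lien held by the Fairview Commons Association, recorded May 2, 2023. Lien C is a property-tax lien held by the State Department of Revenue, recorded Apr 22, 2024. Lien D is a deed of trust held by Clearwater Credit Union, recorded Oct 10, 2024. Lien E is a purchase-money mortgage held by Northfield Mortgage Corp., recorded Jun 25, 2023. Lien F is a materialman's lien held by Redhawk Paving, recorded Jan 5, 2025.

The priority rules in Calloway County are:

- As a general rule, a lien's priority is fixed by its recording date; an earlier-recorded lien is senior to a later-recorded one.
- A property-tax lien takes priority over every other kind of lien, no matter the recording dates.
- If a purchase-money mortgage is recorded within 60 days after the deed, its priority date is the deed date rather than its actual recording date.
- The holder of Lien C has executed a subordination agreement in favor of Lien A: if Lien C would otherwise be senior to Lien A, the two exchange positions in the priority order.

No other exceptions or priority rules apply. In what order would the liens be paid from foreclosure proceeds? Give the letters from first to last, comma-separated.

A, B, E, D, C, F

Adjusting effective dates: E's effective date is the deed date, Jun 12, 2023.
C is a property-tax lien and takes priority over every other lien.
Ordering the rest by effective date: B (May 2, 2023), E (Jun 12, 2023), D (Oct 10, 2024), A (Oct 22, 2024), F (Jan 5, 2025).
C would otherwise be senior to A, so under the subordination agreement C and A exchange positions.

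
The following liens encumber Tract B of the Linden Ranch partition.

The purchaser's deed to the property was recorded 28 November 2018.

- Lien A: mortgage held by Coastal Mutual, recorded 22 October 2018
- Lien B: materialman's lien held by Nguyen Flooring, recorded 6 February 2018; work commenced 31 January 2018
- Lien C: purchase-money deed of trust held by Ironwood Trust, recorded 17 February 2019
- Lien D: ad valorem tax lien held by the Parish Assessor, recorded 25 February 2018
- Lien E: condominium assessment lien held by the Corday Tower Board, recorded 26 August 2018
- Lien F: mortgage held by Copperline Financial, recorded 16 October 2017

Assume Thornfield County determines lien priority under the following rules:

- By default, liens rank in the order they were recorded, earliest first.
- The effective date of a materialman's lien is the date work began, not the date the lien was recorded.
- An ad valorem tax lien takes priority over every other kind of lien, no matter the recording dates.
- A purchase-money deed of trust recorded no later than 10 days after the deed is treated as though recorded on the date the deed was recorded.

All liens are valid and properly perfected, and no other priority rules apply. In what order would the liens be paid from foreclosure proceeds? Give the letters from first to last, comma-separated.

Effective dates after the stated exceptions: B relates back to 31 January 2018 (work commenced); C was recorded 81 days after the deed — beyond 10 days — so no relation-back applies.
As an ad valorem tax lien, D is senior to every other lien.
Remaining liens by effective date: F (16 October 2017), B (31 January 2018), E (26 August 2018), A (22 October 2018), C (17 February 2019).

D, F, B, E, A, C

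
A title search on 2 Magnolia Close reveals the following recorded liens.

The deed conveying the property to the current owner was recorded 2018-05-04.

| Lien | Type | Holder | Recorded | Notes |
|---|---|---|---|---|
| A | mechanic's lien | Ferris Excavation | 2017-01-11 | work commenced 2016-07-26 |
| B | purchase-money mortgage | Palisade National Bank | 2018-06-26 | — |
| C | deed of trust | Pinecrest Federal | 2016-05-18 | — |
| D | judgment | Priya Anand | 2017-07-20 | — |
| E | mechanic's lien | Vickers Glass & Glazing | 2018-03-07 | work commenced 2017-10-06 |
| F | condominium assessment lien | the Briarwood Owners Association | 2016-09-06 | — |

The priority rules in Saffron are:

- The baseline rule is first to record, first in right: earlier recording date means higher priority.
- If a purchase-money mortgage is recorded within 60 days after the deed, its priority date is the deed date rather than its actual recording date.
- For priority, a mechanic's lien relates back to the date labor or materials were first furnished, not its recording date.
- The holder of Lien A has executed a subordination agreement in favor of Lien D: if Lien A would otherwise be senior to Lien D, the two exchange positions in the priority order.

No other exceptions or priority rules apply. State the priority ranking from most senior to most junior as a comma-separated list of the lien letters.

C, D, F, A, E, B

Adjusting effective dates: A is treated as recorded 2016-07-26, the work-commencement date; B was recorded within the 60-day window, so its effective date is the deed date 2018-05-04; E's effective date is 2017-10-06, when work began.
Sorted by effective date: C (2016-05-18), A (2016-07-26), F (2016-09-06), D (2017-07-20), E (2017-10-06), B (2018-05-04).
The subordination applies — A was senior to D — so A and D swap.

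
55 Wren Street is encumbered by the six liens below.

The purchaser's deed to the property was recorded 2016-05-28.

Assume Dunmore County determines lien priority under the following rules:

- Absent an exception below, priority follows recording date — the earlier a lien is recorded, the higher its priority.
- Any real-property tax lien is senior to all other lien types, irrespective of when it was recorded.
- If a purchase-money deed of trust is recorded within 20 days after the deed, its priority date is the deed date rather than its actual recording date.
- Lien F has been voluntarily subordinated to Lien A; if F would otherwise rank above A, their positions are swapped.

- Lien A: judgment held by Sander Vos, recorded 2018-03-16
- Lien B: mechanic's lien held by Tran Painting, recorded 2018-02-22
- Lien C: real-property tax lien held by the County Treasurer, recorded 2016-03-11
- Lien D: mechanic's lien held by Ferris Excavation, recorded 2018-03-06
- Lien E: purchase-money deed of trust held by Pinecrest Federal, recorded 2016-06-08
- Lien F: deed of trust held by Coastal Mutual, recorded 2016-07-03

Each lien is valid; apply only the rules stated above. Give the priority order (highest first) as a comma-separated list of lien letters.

Adjusting effective dates: E was recorded within the 20-day window, so its effective date is the deed date 2016-05-28.
C, as a real-property tax lien, has superpriority and ranks first.
Remaining liens by effective date: E (2016-05-28), F (2016-07-03), B (2018-02-22), D (2018-03-06), A (2018-03-16).
F is senior to A before the subordination, so the two trade places.

C, E, A, B, D, F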